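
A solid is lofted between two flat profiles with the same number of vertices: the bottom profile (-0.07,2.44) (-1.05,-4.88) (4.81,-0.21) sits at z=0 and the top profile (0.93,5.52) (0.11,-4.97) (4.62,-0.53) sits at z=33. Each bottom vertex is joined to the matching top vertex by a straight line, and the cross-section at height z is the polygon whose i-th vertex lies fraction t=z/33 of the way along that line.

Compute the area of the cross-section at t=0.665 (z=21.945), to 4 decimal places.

Area at t=0.665: 21.4191

Cross-section at t=0.665: each vertex is (1-t)·p0[i] + t·p1[i].
  v1: (1-0.665)·(-0.07,2.44) + 0.665·(0.93,5.52) = (0.5950,4.4882)
  v2: (1-0.665)·(-1.05,-4.88) + 0.665·(0.11,-4.97) = (-0.2786,-4.9398)
  v3: (1-0.665)·(4.81,-0.21) + 0.665·(4.62,-0.53) = (4.6837,-0.4228)
Shoelace sum Σ(x_i·y_{i+1} − x_{i+1}·y_i):
  i=1: 0.5950·-4.9398 − -0.2786·4.4882 = -1.6888 (running -1.6888)
  i=2: -0.2786·-0.4228 − 4.6837·-4.9398 = +23.2543 (running +21.5655)
  i=3: 4.6837·4.4882 − 0.5950·-0.4228 = +21.2727 (running +42.8382)
Area = |Σ|/2 = |42.8382|/2 = 21.4191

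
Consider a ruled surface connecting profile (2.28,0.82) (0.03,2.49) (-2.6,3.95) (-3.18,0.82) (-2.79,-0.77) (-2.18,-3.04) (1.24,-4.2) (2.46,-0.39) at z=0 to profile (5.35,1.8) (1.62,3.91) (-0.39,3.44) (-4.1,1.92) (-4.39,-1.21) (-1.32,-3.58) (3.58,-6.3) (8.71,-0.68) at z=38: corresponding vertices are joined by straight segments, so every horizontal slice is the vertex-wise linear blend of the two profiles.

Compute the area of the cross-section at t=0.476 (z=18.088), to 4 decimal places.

Area at t=0.476: 50.6129

Cross-section at t=0.476: each vertex is (1-t)·p0[i] + t·p1[i].
  v1: (1-0.476)·(2.28,0.82) + 0.476·(5.35,1.8) = (3.7413,1.2865)
  v2: (1-0.476)·(0.03,2.49) + 0.476·(1.62,3.91) = (0.7868,3.1659)
  v3: (1-0.476)·(-2.6,3.95) + 0.476·(-0.39,3.44) = (-1.5480,3.7072)
  v4: (1-0.476)·(-3.18,0.82) + 0.476·(-4.1,1.92) = (-3.6179,1.3436)
  v5: (1-0.476)·(-2.79,-0.77) + 0.476·(-4.39,-1.21) = (-3.5516,-0.9794)
  v6: (1-0.476)·(-2.18,-3.04) + 0.476·(-1.32,-3.58) = (-1.7706,-3.2970)
  v7: (1-0.476)·(1.24,-4.2) + 0.476·(3.58,-6.3) = (2.3538,-5.1996)
  v8: (1-0.476)·(2.46,-0.39) + 0.476·(8.71,-0.68) = (5.4350,-0.5280)
Shoelace sum Σ(x_i·y_{i+1} − x_{i+1}·y_i):
  i=1: 3.7413·3.1659 − 0.7868·1.2865 = +10.8325 (running +10.8325)
  i=2: 0.7868·3.7072 − -1.5480·3.1659 = +7.8180 (running +18.6504)
  i=3: -1.5480·1.3436 − -3.6179·3.7072 = +11.3326 (running +29.9830)
  i=4: -3.6179·-0.9794 − -3.5516·1.3436 = +8.3155 (running +38.2985)
  i=5: -3.5516·-3.2970 − -1.7706·-0.9794 = +9.9755 (running +48.2740)
  i=6: -1.7706·-5.1996 − 2.3538·-3.2970 = +16.9673 (running +65.2413)
  i=7: 2.3538·-0.5280 − 5.4350·-5.1996 = +27.0169 (running +92.2582)
  i=8: 5.4350·1.2865 − 3.7413·-0.5280 = +8.9676 (running +101.2258)
Area = |Σ|/2 = |101.2258|/2 = 50.6129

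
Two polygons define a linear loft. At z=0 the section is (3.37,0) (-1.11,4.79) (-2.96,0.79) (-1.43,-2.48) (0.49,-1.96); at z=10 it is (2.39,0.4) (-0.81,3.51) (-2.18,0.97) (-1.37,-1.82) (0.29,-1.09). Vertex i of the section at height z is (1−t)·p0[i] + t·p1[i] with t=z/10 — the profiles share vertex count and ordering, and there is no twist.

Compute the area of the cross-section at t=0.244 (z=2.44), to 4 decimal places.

Cross-section at t=0.244: each vertex is (1-t)·p0[i] + t·p1[i].
  v1: (1-0.244)·(3.37,0) + 0.244·(2.39,0.4) = (3.1309,0.0976)
  v2: (1-0.244)·(-1.11,4.79) + 0.244·(-0.81,3.51) = (-1.0368,4.4777)
  v3: (1-0.244)·(-2.96,0.79) + 0.244·(-2.18,0.97) = (-2.7697,0.8339)
  v4: (1-0.244)·(-1.43,-2.48) + 0.244·(-1.37,-1.82) = (-1.4154,-2.3190)
  v5: (1-0.244)·(0.49,-1.96) + 0.244·(0.29,-1.09) = (0.4412,-1.7477)
Shoelace sum Σ(x_i·y_{i+1} − x_{i+1}·y_i):
  i=1: 3.1309·4.4777 − -1.0368·0.0976 = +14.1203 (running +14.1203)
  i=2: -1.0368·0.8339 − -2.7697·4.4777 = +11.5371 (running +25.6574)
  i=3: -2.7697·-2.3190 − -1.4154·0.8339 = +7.6031 (running +33.2605)
  i=4: -1.4154·-1.7477 − 0.4412·-2.3190 = +3.4968 (running +36.7573)
  i=5: 0.4412·0.0976 − 3.1309·-1.7477 = +5.5150 (running +42.2722)
Area = |Σ|/2 = |42.2722|/2 = 21.1361

Area at t=0.244: 21.1361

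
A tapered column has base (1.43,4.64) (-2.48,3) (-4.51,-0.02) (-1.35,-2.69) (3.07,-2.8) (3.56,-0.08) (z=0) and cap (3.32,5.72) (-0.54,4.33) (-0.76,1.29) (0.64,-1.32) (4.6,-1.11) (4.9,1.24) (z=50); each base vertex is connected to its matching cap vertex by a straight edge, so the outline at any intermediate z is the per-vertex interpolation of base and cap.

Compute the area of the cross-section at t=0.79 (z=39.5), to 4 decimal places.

Area at t=0.79: 32.3048

Cross-section at t=0.79: each vertex is (1-t)·p0[i] + t·p1[i].
  v1: (1-0.79)·(1.43,4.64) + 0.79·(3.32,5.72) = (2.9231,5.4932)
  v2: (1-0.79)·(-2.48,3) + 0.79·(-0.54,4.33) = (-0.9474,4.0507)
  v3: (1-0.79)·(-4.51,-0.02) + 0.79·(-0.76,1.29) = (-1.5475,1.0149)
  v4: (1-0.79)·(-1.35,-2.69) + 0.79·(0.64,-1.32) = (0.2221,-1.6077)
  v5: (1-0.79)·(3.07,-2.8) + 0.79·(4.6,-1.11) = (4.2787,-1.4649)
  v6: (1-0.79)·(3.56,-0.08) + 0.79·(4.9,1.24) = (4.6186,0.9628)
Shoelace sum Σ(x_i·y_{i+1} − x_{i+1}·y_i):
  i=1: 2.9231·4.0507 − -0.9474·5.4932 = +17.0449 (running +17.0449)
  i=2: -0.9474·1.0149 − -1.5475·4.0507 = +5.3069 (running +22.3518)
  i=3: -1.5475·-1.6077 − 0.2221·1.0149 = +2.2625 (running +24.6143)
  i=4: 0.2221·-1.4649 − 4.2787·-1.6077 = +6.5535 (running +31.1678)
  i=5: 4.2787·0.9628 − 4.6186·-1.4649 = +10.8853 (running +42.0531)
  i=6: 4.6186·5.4932 − 2.9231·0.9628 = +22.5565 (running +64.6097)
Area = |Σ|/2 = |64.6097|/2 = 32.3048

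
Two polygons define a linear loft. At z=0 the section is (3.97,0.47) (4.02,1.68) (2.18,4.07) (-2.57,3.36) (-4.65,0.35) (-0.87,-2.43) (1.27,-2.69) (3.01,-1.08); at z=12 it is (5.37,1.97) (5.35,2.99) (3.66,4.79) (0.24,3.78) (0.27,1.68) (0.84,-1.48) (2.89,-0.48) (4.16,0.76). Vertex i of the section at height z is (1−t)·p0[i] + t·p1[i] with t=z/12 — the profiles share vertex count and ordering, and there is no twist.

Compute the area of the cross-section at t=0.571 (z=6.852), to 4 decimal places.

Cross-section at t=0.571: each vertex is (1-t)·p0[i] + t·p1[i].
  v1: (1-0.571)·(3.97,0.47) + 0.571·(5.37,1.97) = (4.7694,1.3265)
  v2: (1-0.571)·(4.02,1.68) + 0.571·(5.35,2.99) = (4.7794,2.4280)
  v3: (1-0.571)·(2.18,4.07) + 0.571·(3.66,4.79) = (3.0251,4.4811)
  v4: (1-0.571)·(-2.57,3.36) + 0.571·(0.24,3.78) = (-0.9655,3.5998)
  v5: (1-0.571)·(-4.65,0.35) + 0.571·(0.27,1.68) = (-1.8407,1.1094)
  v6: (1-0.571)·(-0.87,-2.43) + 0.571·(0.84,-1.48) = (0.1064,-1.8876)
  v7: (1-0.571)·(1.27,-2.69) + 0.571·(2.89,-0.48) = (2.1950,-1.4281)
  v8: (1-0.571)·(3.01,-1.08) + 0.571·(4.16,0.76) = (3.6666,-0.0294)
Shoelace sum Σ(x_i·y_{i+1} − x_{i+1}·y_i):
  i=1: 4.7694·2.4280 − 4.7794·1.3265 = +5.2402 (running +5.2402)
  i=2: 4.7794·4.4811 − 3.0251·2.4280 = +14.0723 (running +19.3125)
  i=3: 3.0251·3.5998 − -0.9655·4.4811 = +15.2162 (running +34.5287)
  i=4: -0.9655·1.1094 − -1.8407·3.5998 = +5.5550 (running +40.0837)
  i=5: -1.8407·-1.8876 − 0.1064·1.1094 = +3.3563 (running +43.4400)
  i=6: 0.1064·-1.4281 − 2.1950·-1.8876 = +3.9912 (running +47.4313)
  i=7: 2.1950·-0.0294 − 3.6666·-1.4281 = +5.1719 (running +52.6031)
  i=8: 3.6666·1.3265 − 4.7694·-0.0294 = +5.0038 (running +57.6070)
Area = |Σ|/2 = |57.6070|/2 = 28.8035

Area at t=0.571: 28.8035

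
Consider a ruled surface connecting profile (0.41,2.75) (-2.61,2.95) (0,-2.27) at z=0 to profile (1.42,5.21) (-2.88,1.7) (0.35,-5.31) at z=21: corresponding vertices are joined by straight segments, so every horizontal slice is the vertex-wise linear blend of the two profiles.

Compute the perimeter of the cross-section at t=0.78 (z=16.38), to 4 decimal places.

Perimeter at t=0.78: 21.4973

Cross-section at t=0.78: each vertex is (1-t)·p0[i] + t·p1[i].
  v1: (1-0.78)·(0.41,2.75) + 0.78·(1.42,5.21) = (1.1978,4.6688)
  v2: (1-0.78)·(-2.61,2.95) + 0.78·(-2.88,1.7) = (-2.8206,1.9750)
  v3: (1-0.78)·(0,-2.27) + 0.78·(0.35,-5.31) = (0.2730,-4.6412)
Perimeter = Σ |v_{i+1} − v_i|:
  edge 1→2: √(-4.0184² + -2.6938²) = 4.8378 (running 4.8378)
  edge 2→3: √(3.0936² + -6.6162²) = 7.3037 (running 12.1415)
  edge 3→1: √(0.9248² + 9.3100²) = 9.3558 (running 21.4973)
Perimeter = 21.4973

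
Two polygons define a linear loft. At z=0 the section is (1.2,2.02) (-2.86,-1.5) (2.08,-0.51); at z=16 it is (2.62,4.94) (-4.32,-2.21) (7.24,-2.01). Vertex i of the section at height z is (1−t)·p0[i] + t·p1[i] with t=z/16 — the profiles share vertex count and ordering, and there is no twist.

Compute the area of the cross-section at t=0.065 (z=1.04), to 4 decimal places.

Cross-section at t=0.065: each vertex is (1-t)·p0[i] + t·p1[i].
  v1: (1-0.065)·(1.2,2.02) + 0.065·(2.62,4.94) = (1.2923,2.2098)
  v2: (1-0.065)·(-2.86,-1.5) + 0.065·(-4.32,-2.21) = (-2.9549,-1.5462)
  v3: (1-0.065)·(2.08,-0.51) + 0.065·(7.24,-2.01) = (2.4154,-0.6075)
Shoelace sum Σ(x_i·y_{i+1} − x_{i+1}·y_i):
  i=1: 1.2923·-1.5462 − -2.9549·2.2098 = +4.5316 (running +4.5316)
  i=2: -2.9549·-0.6075 − 2.4154·-1.5462 = +5.5297 (running +10.0613)
  i=3: 2.4154·2.2098 − 1.2923·-0.6075 = +6.1226 (running +16.1839)
Area = |Σ|/2 = |16.1839|/2 = 8.0920

Area at t=0.065: 8.0920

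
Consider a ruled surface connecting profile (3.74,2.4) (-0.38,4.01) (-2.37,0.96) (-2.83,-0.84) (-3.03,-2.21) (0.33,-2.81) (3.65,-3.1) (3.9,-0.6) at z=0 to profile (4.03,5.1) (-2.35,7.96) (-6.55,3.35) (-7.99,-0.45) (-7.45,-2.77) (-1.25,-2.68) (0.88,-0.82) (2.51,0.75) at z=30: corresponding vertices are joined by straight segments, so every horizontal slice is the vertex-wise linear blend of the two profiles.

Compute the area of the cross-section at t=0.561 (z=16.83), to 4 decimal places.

Cross-section at t=0.561: each vertex is (1-t)·p0[i] + t·p1[i].
  v1: (1-0.561)·(3.74,2.4) + 0.561·(4.03,5.1) = (3.9027,3.9147)
  v2: (1-0.561)·(-0.38,4.01) + 0.561·(-2.35,7.96) = (-1.4852,6.2259)
  v3: (1-0.561)·(-2.37,0.96) + 0.561·(-6.55,3.35) = (-4.7150,2.3008)
  v4: (1-0.561)·(-2.83,-0.84) + 0.561·(-7.99,-0.45) = (-5.7248,-0.6212)
  v5: (1-0.561)·(-3.03,-2.21) + 0.561·(-7.45,-2.77) = (-5.5096,-2.5242)
  v6: (1-0.561)·(0.33,-2.81) + 0.561·(-1.25,-2.68) = (-0.5564,-2.7371)
  v7: (1-0.561)·(3.65,-3.1) + 0.561·(0.88,-0.82) = (2.0960,-1.8209)
  v8: (1-0.561)·(3.9,-0.6) + 0.561·(2.51,0.75) = (3.1202,0.1574)
Shoelace sum Σ(x_i·y_{i+1} − x_{i+1}·y_i):
  i=1: 3.9027·6.2259 − -1.4852·3.9147 = +30.1119 (running +30.1119)
  i=2: -1.4852·2.3008 − -4.7150·6.2259 = +25.9382 (running +56.0501)
  i=3: -4.7150·-0.6212 − -5.7248·2.3008 = +16.1005 (running +72.1506)
  i=4: -5.7248·-2.5242 − -5.5096·-0.6212 = +11.0276 (running +83.1782)
  i=5: -5.5096·-2.7371 − -0.5564·-2.5242 = +13.6758 (running +96.8540)
  i=6: -0.5564·-1.8209 − 2.0960·-2.7371 = +6.7501 (running +103.6041)
  i=7: 2.0960·0.1574 − 3.1202·-1.8209 = +6.0115 (running +109.6155)
  i=8: 3.1202·3.9147 − 3.9027·0.1574 = +11.6006 (running +121.2161)
Area = |Σ|/2 = |121.2161|/2 = 60.6081

Area at t=0.561: 60.6081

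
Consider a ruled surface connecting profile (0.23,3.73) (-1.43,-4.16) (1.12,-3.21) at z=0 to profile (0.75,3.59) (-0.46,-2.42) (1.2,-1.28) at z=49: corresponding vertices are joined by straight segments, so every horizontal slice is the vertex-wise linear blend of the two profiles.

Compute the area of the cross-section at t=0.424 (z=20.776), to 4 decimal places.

Cross-section at t=0.424: each vertex is (1-t)·p0[i] + t·p1[i].
  v1: (1-0.424)·(0.23,3.73) + 0.424·(0.75,3.59) = (0.4505,3.6706)
  v2: (1-0.424)·(-1.43,-4.16) + 0.424·(-0.46,-2.42) = (-1.0187,-3.4222)
  v3: (1-0.424)·(1.12,-3.21) + 0.424·(1.2,-1.28) = (1.1539,-2.3917)
Shoelace sum Σ(x_i·y_{i+1} − x_{i+1}·y_i):
  i=1: 0.4505·-3.4222 − -1.0187·3.6706 = +2.1977 (running +2.1977)
  i=2: -1.0187·-2.3917 − 1.1539·-3.4222 = +6.3854 (running +8.5831)
  i=3: 1.1539·3.6706 − 0.4505·-2.3917 = +5.3130 (running +13.8962)
Area = |Σ|/2 = |13.8962|/2 = 6.9481

Area at t=0.424: 6.9481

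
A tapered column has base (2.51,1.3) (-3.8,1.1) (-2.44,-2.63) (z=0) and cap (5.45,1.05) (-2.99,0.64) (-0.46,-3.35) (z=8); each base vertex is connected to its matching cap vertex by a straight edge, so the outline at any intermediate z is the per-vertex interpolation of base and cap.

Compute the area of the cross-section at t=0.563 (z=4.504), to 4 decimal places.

Area at t=0.563: 14.8754

Cross-section at t=0.563: each vertex is (1-t)·p0[i] + t·p1[i].
  v1: (1-0.563)·(2.51,1.3) + 0.563·(5.45,1.05) = (4.1652,1.1593)
  v2: (1-0.563)·(-3.8,1.1) + 0.563·(-2.99,0.64) = (-3.3440,0.8410)
  v3: (1-0.563)·(-2.44,-2.63) + 0.563·(-0.46,-3.35) = (-1.3253,-3.0354)
Shoelace sum Σ(x_i·y_{i+1} − x_{i+1}·y_i):
  i=1: 4.1652·0.8410 − -3.3440·1.1593 = +7.3795 (running +7.3795)
  i=2: -3.3440·-3.0354 − -1.3253·0.8410 = +11.2647 (running +18.6443)
  i=3: -1.3253·1.1593 − 4.1652·-3.0354 = +11.1066 (running +29.7509)
Area = |Σ|/2 = |29.7509|/2 = 14.8754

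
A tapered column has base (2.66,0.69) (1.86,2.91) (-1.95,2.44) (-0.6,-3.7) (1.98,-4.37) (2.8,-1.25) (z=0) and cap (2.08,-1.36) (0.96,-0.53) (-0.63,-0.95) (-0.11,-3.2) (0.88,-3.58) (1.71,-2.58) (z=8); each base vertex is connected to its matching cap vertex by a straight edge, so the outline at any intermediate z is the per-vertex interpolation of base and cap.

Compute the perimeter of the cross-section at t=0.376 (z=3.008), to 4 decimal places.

Cross-section at t=0.376: each vertex is (1-t)·p0[i] + t·p1[i].
  v1: (1-0.376)·(2.66,0.69) + 0.376·(2.08,-1.36) = (2.4419,-0.0808)
  v2: (1-0.376)·(1.86,2.91) + 0.376·(0.96,-0.53) = (1.5216,1.6166)
  v3: (1-0.376)·(-1.95,2.44) + 0.376·(-0.63,-0.95) = (-1.4537,1.1654)
  v4: (1-0.376)·(-0.6,-3.7) + 0.376·(-0.11,-3.2) = (-0.4158,-3.5120)
  v5: (1-0.376)·(1.98,-4.37) + 0.376·(0.88,-3.58) = (1.5664,-4.0730)
  v6: (1-0.376)·(2.8,-1.25) + 0.376·(1.71,-2.58) = (2.3902,-1.7501)
Perimeter = Σ |v_{i+1} − v_i|:
  edge 1→2: √(-0.9203² + 1.6974²) = 1.9308 (running 1.9308)
  edge 2→3: √(-2.9753² + -0.4512²) = 3.0093 (running 4.9401)
  edge 3→4: √(1.0379² + -4.6774²) = 4.7911 (running 9.7312)
  edge 4→5: √(1.9822² + -0.5610²) = 2.0600 (running 11.7912)
  edge 5→6: √(0.8238² + 2.3229²) = 2.4646 (running 14.2559)
  edge 6→1: √(0.0518² + 1.6693²) = 1.6701 (running 15.9260)
Perimeter = 15.9260

Perimeter at t=0.376: 15.9260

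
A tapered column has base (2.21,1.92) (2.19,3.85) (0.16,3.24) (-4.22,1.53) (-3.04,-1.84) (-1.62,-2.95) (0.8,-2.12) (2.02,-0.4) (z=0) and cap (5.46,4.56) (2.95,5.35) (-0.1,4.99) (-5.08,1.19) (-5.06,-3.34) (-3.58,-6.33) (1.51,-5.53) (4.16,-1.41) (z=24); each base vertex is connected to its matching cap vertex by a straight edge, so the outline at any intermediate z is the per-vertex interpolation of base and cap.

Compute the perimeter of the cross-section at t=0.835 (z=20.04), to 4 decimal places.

Perimeter at t=0.835: 33.2451

Cross-section at t=0.835: each vertex is (1-t)·p0[i] + t·p1[i].
  v1: (1-0.835)·(2.21,1.92) + 0.835·(5.46,4.56) = (4.9238,4.1244)
  v2: (1-0.835)·(2.19,3.85) + 0.835·(2.95,5.35) = (2.8246,5.1025)
  v3: (1-0.835)·(0.16,3.24) + 0.835·(-0.1,4.99) = (-0.0571,4.7012)
  v4: (1-0.835)·(-4.22,1.53) + 0.835·(-5.08,1.19) = (-4.9381,1.2461)
  v5: (1-0.835)·(-3.04,-1.84) + 0.835·(-5.06,-3.34) = (-4.7267,-3.0925)
  v6: (1-0.835)·(-1.62,-2.95) + 0.835·(-3.58,-6.33) = (-3.2566,-5.7723)
  v7: (1-0.835)·(0.8,-2.12) + 0.835·(1.51,-5.53) = (1.3929,-4.9673)
  v8: (1-0.835)·(2.02,-0.4) + 0.835·(4.16,-1.41) = (3.8069,-1.2433)
Perimeter = Σ |v_{i+1} − v_i|:
  edge 1→2: √(-2.0991² + 0.9781²) = 2.3158 (running 2.3158)
  edge 2→3: √(-2.8817² + -0.4013²) = 2.9095 (running 5.2253)
  edge 3→4: √(-4.8810² + -3.4551²) = 5.9802 (running 11.2055)
  edge 4→5: √(0.2114² + -4.3386²) = 4.3437 (running 15.5492)
  edge 5→6: √(1.4701² + -2.6798²) = 3.0566 (running 18.6058)
  edge 6→7: √(4.6494² + 0.8049²) = 4.7186 (running 23.3244)
  edge 7→8: √(2.4140² + 3.7240²) = 4.4380 (running 27.7624)
  edge 8→1: √(1.1169² + 5.3677²) = 5.4827 (running 33.2451)
Perimeter = 33.2451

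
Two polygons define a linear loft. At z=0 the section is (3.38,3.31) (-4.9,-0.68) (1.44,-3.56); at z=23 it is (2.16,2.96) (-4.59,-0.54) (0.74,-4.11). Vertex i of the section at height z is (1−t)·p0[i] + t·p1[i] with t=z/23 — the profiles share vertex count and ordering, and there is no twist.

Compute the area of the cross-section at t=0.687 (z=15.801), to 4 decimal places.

Cross-section at t=0.687: each vertex is (1-t)·p0[i] + t·p1[i].
  v1: (1-0.687)·(3.38,3.31) + 0.687·(2.16,2.96) = (2.5419,3.0696)
  v2: (1-0.687)·(-4.9,-0.68) + 0.687·(-4.59,-0.54) = (-4.6870,-0.5838)
  v3: (1-0.687)·(1.44,-3.56) + 0.687·(0.74,-4.11) = (0.9591,-3.9379)
Shoelace sum Σ(x_i·y_{i+1} − x_{i+1}·y_i):
  i=1: 2.5419·-0.5838 − -4.6870·3.0696 = +12.9031 (running +12.9031)
  i=2: -4.6870·-3.9379 − 0.9591·-0.5838 = +19.0168 (running +31.9198)
  i=3: 0.9591·3.0696 − 2.5419·-3.9379 = +12.9535 (running +44.8733)
Area = |Σ|/2 = |44.8733|/2 = 22.4367

Area at t=0.687: 22.4367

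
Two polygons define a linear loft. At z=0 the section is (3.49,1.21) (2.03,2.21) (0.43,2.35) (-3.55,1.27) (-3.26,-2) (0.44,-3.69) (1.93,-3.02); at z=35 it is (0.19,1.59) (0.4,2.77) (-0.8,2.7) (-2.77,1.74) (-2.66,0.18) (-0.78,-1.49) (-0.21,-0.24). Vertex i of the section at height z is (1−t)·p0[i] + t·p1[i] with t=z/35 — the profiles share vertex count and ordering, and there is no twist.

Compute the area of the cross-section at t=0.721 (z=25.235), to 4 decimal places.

Area at t=0.721: 13.3222

Cross-section at t=0.721: each vertex is (1-t)·p0[i] + t·p1[i].
  v1: (1-0.721)·(3.49,1.21) + 0.721·(0.19,1.59) = (1.1107,1.4840)
  v2: (1-0.721)·(2.03,2.21) + 0.721·(0.4,2.77) = (0.8548,2.6138)
  v3: (1-0.721)·(0.43,2.35) + 0.721·(-0.8,2.7) = (-0.4568,2.6024)
  v4: (1-0.721)·(-3.55,1.27) + 0.721·(-2.77,1.74) = (-2.9876,1.6089)
  v5: (1-0.721)·(-3.26,-2) + 0.721·(-2.66,0.18) = (-2.8274,-0.4282)
  v6: (1-0.721)·(0.44,-3.69) + 0.721·(-0.78,-1.49) = (-0.4396,-2.1038)
  v7: (1-0.721)·(1.93,-3.02) + 0.721·(-0.21,-0.24) = (0.3871,-1.0156)
Shoelace sum Σ(x_i·y_{i+1} − x_{i+1}·y_i):
  i=1: 1.1107·2.6138 − 0.8548·1.4840 = +1.6346 (running +1.6346)
  i=2: 0.8548·2.6024 − -0.4568·2.6138 = +3.4185 (running +5.0531)
  i=3: -0.4568·1.6089 − -2.9876·2.6024 = +7.0399 (running +12.0929)
  i=4: -2.9876·-0.4282 − -2.8274·1.6089 = +5.8283 (running +17.9212)
  i=5: -2.8274·-2.1038 − -0.4396·-0.4282 = +5.7600 (running +23.6813)
  i=6: -0.4396·-1.0156 − 0.3871·-2.1038 = +1.2608 (running +24.9420)
  i=7: 0.3871·1.4840 − 1.1107·-1.0156 = +1.7024 (running +26.6445)
Area = |Σ|/2 = |26.6445|/2 = 13.3222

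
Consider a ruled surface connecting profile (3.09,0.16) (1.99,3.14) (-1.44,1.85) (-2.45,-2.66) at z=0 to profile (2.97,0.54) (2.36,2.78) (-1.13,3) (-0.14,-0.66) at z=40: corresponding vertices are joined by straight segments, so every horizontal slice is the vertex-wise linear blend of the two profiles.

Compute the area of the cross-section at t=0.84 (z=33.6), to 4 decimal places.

Area at t=0.84: 11.2411

Cross-section at t=0.84: each vertex is (1-t)·p0[i] + t·p1[i].
  v1: (1-0.84)·(3.09,0.16) + 0.84·(2.97,0.54) = (2.9892,0.4792)
  v2: (1-0.84)·(1.99,3.14) + 0.84·(2.36,2.78) = (2.3008,2.8376)
  v3: (1-0.84)·(-1.44,1.85) + 0.84·(-1.13,3) = (-1.1796,2.8160)
  v4: (1-0.84)·(-2.45,-2.66) + 0.84·(-0.14,-0.66) = (-0.5096,-0.9800)
Shoelace sum Σ(x_i·y_{i+1} − x_{i+1}·y_i):
  i=1: 2.9892·2.8376 − 2.3008·0.4792 = +7.3796 (running +7.3796)
  i=2: 2.3008·2.8160 − -1.1796·2.8376 = +9.8263 (running +17.2059)
  i=3: -1.1796·-0.9800 − -0.5096·2.8160 = +2.5910 (running +19.7969)
  i=4: -0.5096·0.4792 − 2.9892·-0.9800 = +2.6852 (running +22.4822)
Area = |Σ|/2 = |22.4822|/2 = 11.2411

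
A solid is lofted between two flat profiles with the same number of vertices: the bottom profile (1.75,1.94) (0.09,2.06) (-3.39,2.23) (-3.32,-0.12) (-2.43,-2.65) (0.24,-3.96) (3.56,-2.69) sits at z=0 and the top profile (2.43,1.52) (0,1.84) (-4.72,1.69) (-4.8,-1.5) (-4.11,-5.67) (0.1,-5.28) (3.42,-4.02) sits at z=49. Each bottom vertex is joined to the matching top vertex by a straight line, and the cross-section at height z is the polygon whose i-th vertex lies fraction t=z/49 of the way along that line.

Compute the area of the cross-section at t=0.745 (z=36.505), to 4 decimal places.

Area at t=0.745: 46.2615

Cross-section at t=0.745: each vertex is (1-t)·p0[i] + t·p1[i].
  v1: (1-0.745)·(1.75,1.94) + 0.745·(2.43,1.52) = (2.2566,1.6271)
  v2: (1-0.745)·(0.09,2.06) + 0.745·(0,1.84) = (0.0229,1.8961)
  v3: (1-0.745)·(-3.39,2.23) + 0.745·(-4.72,1.69) = (-4.3808,1.8277)
  v4: (1-0.745)·(-3.32,-0.12) + 0.745·(-4.8,-1.5) = (-4.4226,-1.1481)
  v5: (1-0.745)·(-2.43,-2.65) + 0.745·(-4.11,-5.67) = (-3.6816,-4.8999)
  v6: (1-0.745)·(0.24,-3.96) + 0.745·(0.1,-5.28) = (0.1357,-4.9434)
  v7: (1-0.745)·(3.56,-2.69) + 0.745·(3.42,-4.02) = (3.4557,-3.6808)
Shoelace sum Σ(x_i·y_{i+1} − x_{i+1}·y_i):
  i=1: 2.2566·1.8961 − 0.0229·1.6271 = +4.2414 (running +4.2414)
  i=2: 0.0229·1.8277 − -4.3808·1.8961 = +8.3485 (running +12.5899)
  i=3: -4.3808·-1.1481 − -4.4226·1.8277 = +13.1128 (running +25.7027)
  i=4: -4.4226·-4.8999 − -3.6816·-1.1481 = +17.4435 (running +43.1462)
  i=5: -3.6816·-4.9434 − 0.1357·-4.8999 = +18.8645 (running +62.0107)
  i=6: 0.1357·-3.6808 − 3.4557·-4.9434 = +16.5834 (running +78.5941)
  i=7: 3.4557·1.6271 − 2.2566·-3.6808 = +13.9290 (running +92.5231)
Area = |Σ|/2 = |92.5231|/2 = 46.2615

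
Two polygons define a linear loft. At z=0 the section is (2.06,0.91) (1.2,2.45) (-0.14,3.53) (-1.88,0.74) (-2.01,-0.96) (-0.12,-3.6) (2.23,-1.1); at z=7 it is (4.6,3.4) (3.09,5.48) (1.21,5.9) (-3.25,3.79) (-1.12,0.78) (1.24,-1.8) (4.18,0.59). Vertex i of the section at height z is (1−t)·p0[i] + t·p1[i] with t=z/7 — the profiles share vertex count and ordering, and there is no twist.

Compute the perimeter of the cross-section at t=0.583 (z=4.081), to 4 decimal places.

Cross-section at t=0.583: each vertex is (1-t)·p0[i] + t·p1[i].
  v1: (1-0.583)·(2.06,0.91) + 0.583·(4.6,3.4) = (3.5408,2.3617)
  v2: (1-0.583)·(1.2,2.45) + 0.583·(3.09,5.48) = (2.3019,4.2165)
  v3: (1-0.583)·(-0.14,3.53) + 0.583·(1.21,5.9) = (0.6470,4.9117)
  v4: (1-0.583)·(-1.88,0.74) + 0.583·(-3.25,3.79) = (-2.6787,2.5181)
  v5: (1-0.583)·(-2.01,-0.96) + 0.583·(-1.12,0.78) = (-1.4911,0.0544)
  v6: (1-0.583)·(-0.12,-3.6) + 0.583·(1.24,-1.8) = (0.6729,-2.5506)
  v7: (1-0.583)·(2.23,-1.1) + 0.583·(4.18,0.59) = (3.3668,-0.1147)
Perimeter = Σ |v_{i+1} − v_i|:
  edge 1→2: √(-1.2389² + 1.8548²) = 2.2306 (running 2.2306)
  edge 2→3: √(-1.6548² + 0.6952²) = 1.7949 (running 4.0255)
  edge 3→4: √(-3.3258² + -2.3936²) = 4.0975 (running 8.1230)
  edge 4→5: √(1.1876² + -2.4637²) = 2.7350 (running 10.8580)
  edge 5→6: √(2.1640² + -2.6050²) = 3.3866 (running 14.2446)
  edge 6→7: √(2.6940² + 2.4359²) = 3.6319 (running 17.8766)
  edge 7→1: √(0.1740² + 2.4764²) = 2.4825 (running 20.3591)
Perimeter = 20.3591

Perimeter at t=0.583: 20.3591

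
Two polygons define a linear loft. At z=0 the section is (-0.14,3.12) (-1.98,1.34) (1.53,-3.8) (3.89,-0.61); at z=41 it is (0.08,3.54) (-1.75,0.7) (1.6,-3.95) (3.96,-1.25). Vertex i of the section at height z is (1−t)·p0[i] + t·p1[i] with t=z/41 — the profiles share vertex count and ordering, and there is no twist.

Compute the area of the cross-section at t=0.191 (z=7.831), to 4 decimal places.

Cross-section at t=0.191: each vertex is (1-t)·p0[i] + t·p1[i].
  v1: (1-0.191)·(-0.14,3.12) + 0.191·(0.08,3.54) = (-0.0980,3.2002)
  v2: (1-0.191)·(-1.98,1.34) + 0.191·(-1.75,0.7) = (-1.9361,1.2178)
  v3: (1-0.191)·(1.53,-3.8) + 0.191·(1.6,-3.95) = (1.5434,-3.8286)
  v4: (1-0.191)·(3.89,-0.61) + 0.191·(3.96,-1.25) = (3.9034,-0.7322)
Shoelace sum Σ(x_i·y_{i+1} − x_{i+1}·y_i):
  i=1: -0.0980·1.2178 − -1.9361·3.2002 = +6.0765 (running +6.0765)
  i=2: -1.9361·-3.8286 − 1.5434·1.2178 = +5.5331 (running +11.6096)
  i=3: 1.5434·-0.7322 − 3.9034·-3.8286 = +13.8145 (running +25.4241)
  i=4: 3.9034·3.2002 − -0.0980·-0.7322 = +12.4199 (running +37.8440)
Area = |Σ|/2 = |37.8440|/2 = 18.9220

Area at t=0.191: 18.9220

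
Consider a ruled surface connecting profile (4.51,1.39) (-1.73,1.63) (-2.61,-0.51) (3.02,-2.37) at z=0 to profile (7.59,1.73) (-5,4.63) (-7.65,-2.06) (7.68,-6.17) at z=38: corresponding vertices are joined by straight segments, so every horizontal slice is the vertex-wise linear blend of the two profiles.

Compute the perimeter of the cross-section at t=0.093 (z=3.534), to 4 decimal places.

Perimeter at t=0.093: 20.8250

Cross-section at t=0.093: each vertex is (1-t)·p0[i] + t·p1[i].
  v1: (1-0.093)·(4.51,1.39) + 0.093·(7.59,1.73) = (4.7964,1.4216)
  v2: (1-0.093)·(-1.73,1.63) + 0.093·(-5,4.63) = (-2.0341,1.9090)
  v3: (1-0.093)·(-2.61,-0.51) + 0.093·(-7.65,-2.06) = (-3.0787,-0.6542)
  v4: (1-0.093)·(3.02,-2.37) + 0.093·(7.68,-6.17) = (3.4534,-2.7234)
Perimeter = Σ |v_{i+1} − v_i|:
  edge 1→2: √(-6.8305² + 0.4874²) = 6.8479 (running 6.8479)
  edge 2→3: √(-1.0446² + -2.5632²) = 2.7678 (running 9.6158)
  edge 3→4: √(6.5321² + -2.0693²) = 6.8520 (running 16.4678)
  edge 4→1: √(1.3431² + 4.1450²) = 4.3572 (running 20.8250)
Perimeter = 20.8250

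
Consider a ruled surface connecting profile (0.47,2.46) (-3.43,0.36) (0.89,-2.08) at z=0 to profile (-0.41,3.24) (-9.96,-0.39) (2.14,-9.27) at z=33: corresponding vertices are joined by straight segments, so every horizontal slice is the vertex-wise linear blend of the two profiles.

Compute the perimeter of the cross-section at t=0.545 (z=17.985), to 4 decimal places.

Cross-section at t=0.545: each vertex is (1-t)·p0[i] + t·p1[i].
  v1: (1-0.545)·(0.47,2.46) + 0.545·(-0.41,3.24) = (-0.0096,2.8851)
  v2: (1-0.545)·(-3.43,0.36) + 0.545·(-9.96,-0.39) = (-6.9889,-0.0488)
  v3: (1-0.545)·(0.89,-2.08) + 0.545·(2.14,-9.27) = (1.5713,-5.9985)
Perimeter = Σ |v_{i+1} − v_i|:
  edge 1→2: √(-6.9793² + -2.9339²) = 7.5708 (running 7.5708)
  edge 2→3: √(8.5601² + -5.9498²) = 10.4248 (running 17.9956)
  edge 3→1: √(-1.5809² + 8.8836²) = 9.0232 (running 27.0188)
Perimeter = 27.0188

Perimeter at t=0.545: 27.0188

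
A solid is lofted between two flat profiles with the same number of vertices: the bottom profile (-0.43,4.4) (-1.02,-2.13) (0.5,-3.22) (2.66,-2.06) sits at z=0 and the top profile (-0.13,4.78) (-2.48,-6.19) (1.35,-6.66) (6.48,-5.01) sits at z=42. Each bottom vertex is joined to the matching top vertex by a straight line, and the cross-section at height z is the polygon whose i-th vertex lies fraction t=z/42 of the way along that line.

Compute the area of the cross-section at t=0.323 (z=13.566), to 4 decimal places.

Area at t=0.323: 24.0783

Cross-section at t=0.323: each vertex is (1-t)·p0[i] + t·p1[i].
  v1: (1-0.323)·(-0.43,4.4) + 0.323·(-0.13,4.78) = (-0.3331,4.5227)
  v2: (1-0.323)·(-1.02,-2.13) + 0.323·(-2.48,-6.19) = (-1.4916,-3.4414)
  v3: (1-0.323)·(0.5,-3.22) + 0.323·(1.35,-6.66) = (0.7746,-4.3311)
  v4: (1-0.323)·(2.66,-2.06) + 0.323·(6.48,-5.01) = (3.8939,-3.0129)
Shoelace sum Σ(x_i·y_{i+1} − x_{i+1}·y_i):
  i=1: -0.3331·-3.4414 − -1.4916·4.5227 = +7.8924 (running +7.8924)
  i=2: -1.4916·-4.3311 − 0.7746·-3.4414 = +9.1257 (running +17.0181)
  i=3: 0.7746·-3.0129 − 3.8939·-4.3311 = +14.5312 (running +31.5493)
  i=4: 3.8939·4.5227 − -0.3331·-3.0129 = +16.6073 (running +48.1566)
Area = |Σ|/2 = |48.1566|/2 = 24.0783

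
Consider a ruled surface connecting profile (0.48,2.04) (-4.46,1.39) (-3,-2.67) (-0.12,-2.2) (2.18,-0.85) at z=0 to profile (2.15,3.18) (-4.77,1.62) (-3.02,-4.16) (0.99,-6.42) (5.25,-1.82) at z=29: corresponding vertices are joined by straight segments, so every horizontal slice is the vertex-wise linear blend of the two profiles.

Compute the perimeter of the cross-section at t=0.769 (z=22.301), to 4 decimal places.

Cross-section at t=0.769: each vertex is (1-t)·p0[i] + t·p1[i].
  v1: (1-0.769)·(0.48,2.04) + 0.769·(2.15,3.18) = (1.7642,2.9167)
  v2: (1-0.769)·(-4.46,1.39) + 0.769·(-4.77,1.62) = (-4.6984,1.5669)
  v3: (1-0.769)·(-3,-2.67) + 0.769·(-3.02,-4.16) = (-3.0154,-3.8158)
  v4: (1-0.769)·(-0.12,-2.2) + 0.769·(0.99,-6.42) = (0.7336,-5.4452)
  v5: (1-0.769)·(2.18,-0.85) + 0.769·(5.25,-1.82) = (4.5408,-1.5959)
Perimeter = Σ |v_{i+1} − v_i|:
  edge 1→2: √(-6.4626² + -1.3498²) = 6.6021 (running 6.6021)
  edge 2→3: √(1.6830² + -5.3827²) = 5.6397 (running 12.2417)
  edge 3→4: √(3.7490² + -1.6294²) = 4.0877 (running 16.3295)
  edge 4→5: √(3.8072² + 3.8493²) = 5.4140 (running 21.7435)
  edge 5→1: √(-2.7766² + 4.5126²) = 5.2984 (running 27.0419)
Perimeter = 27.0419

Perimeter at t=0.769: 27.0419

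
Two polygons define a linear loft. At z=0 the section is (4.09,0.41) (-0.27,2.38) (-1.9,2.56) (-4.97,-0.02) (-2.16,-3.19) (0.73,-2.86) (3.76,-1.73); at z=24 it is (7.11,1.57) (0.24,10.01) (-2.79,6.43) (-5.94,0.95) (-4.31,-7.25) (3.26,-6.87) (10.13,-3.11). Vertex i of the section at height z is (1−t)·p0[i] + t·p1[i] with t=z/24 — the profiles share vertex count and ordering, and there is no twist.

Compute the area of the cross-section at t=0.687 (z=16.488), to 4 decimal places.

Cross-section at t=0.687: each vertex is (1-t)·p0[i] + t·p1[i].
  v1: (1-0.687)·(4.09,0.41) + 0.687·(7.11,1.57) = (6.1647,1.2069)
  v2: (1-0.687)·(-0.27,2.38) + 0.687·(0.24,10.01) = (0.0804,7.6218)
  v3: (1-0.687)·(-1.9,2.56) + 0.687·(-2.79,6.43) = (-2.5114,5.2187)
  v4: (1-0.687)·(-4.97,-0.02) + 0.687·(-5.94,0.95) = (-5.6364,0.6464)
  v5: (1-0.687)·(-2.16,-3.19) + 0.687·(-4.31,-7.25) = (-3.6370,-5.9792)
  v6: (1-0.687)·(0.73,-2.86) + 0.687·(3.26,-6.87) = (2.4681,-5.6149)
  v7: (1-0.687)·(3.76,-1.73) + 0.687·(10.13,-3.11) = (8.1362,-2.6781)
Shoelace sum Σ(x_i·y_{i+1} − x_{i+1}·y_i):
  i=1: 6.1647·7.6218 − 0.0804·1.2069 = +46.8895 (running +46.8895)
  i=2: 0.0804·5.2187 − -2.5114·7.6218 = +19.5611 (running +66.4505)
  i=3: -2.5114·0.6464 − -5.6364·5.2187 = +27.7912 (running +94.2418)
  i=4: -5.6364·-5.9792 − -3.6370·0.6464 = +36.0522 (running +130.2939)
  i=5: -3.6370·-5.6149 − 2.4681·-5.9792 = +35.1789 (running +165.4729)
  i=6: 2.4681·-2.6781 − 8.1362·-5.6149 = +39.0739 (running +204.5468)
  i=7: 8.1362·1.2069 − 6.1647·-2.6781 = +26.3293 (running +230.8760)
Area = |Σ|/2 = |230.8760|/2 = 115.4380

Area at t=0.687: 115.4380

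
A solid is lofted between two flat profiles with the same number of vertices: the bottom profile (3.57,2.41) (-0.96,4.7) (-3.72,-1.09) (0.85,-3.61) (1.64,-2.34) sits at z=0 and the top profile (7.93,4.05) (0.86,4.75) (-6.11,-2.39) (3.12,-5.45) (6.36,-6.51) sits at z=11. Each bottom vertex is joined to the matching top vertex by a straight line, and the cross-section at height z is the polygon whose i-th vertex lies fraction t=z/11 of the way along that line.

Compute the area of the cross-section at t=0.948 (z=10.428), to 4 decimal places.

Area at t=0.948: 92.8822

Cross-section at t=0.948: each vertex is (1-t)·p0[i] + t·p1[i].
  v1: (1-0.948)·(3.57,2.41) + 0.948·(7.93,4.05) = (7.7033,3.9647)
  v2: (1-0.948)·(-0.96,4.7) + 0.948·(0.86,4.75) = (0.7654,4.7474)
  v3: (1-0.948)·(-3.72,-1.09) + 0.948·(-6.11,-2.39) = (-5.9857,-2.3224)
  v4: (1-0.948)·(0.85,-3.61) + 0.948·(3.12,-5.45) = (3.0020,-5.3543)
  v5: (1-0.948)·(1.64,-2.34) + 0.948·(6.36,-6.51) = (6.1146,-6.2932)
Shoelace sum Σ(x_i·y_{i+1} − x_{i+1}·y_i):
  i=1: 7.7033·4.7474 − 0.7654·3.9647 = +33.5361 (running +33.5361)
  i=2: 0.7654·-2.3224 − -5.9857·4.7474 = +26.6391 (running +60.1752)
  i=3: -5.9857·-5.3543 − 3.0020·-2.3224 = +39.0212 (running +99.1965)
  i=4: 3.0020·-6.2932 − 6.1146·-5.3543 = +13.8475 (running +113.0440)
  i=5: 6.1146·3.9647 − 7.7033·-6.2932 = +72.7205 (running +185.7644)
Area = |Σ|/2 = |185.7644|/2 = 92.8822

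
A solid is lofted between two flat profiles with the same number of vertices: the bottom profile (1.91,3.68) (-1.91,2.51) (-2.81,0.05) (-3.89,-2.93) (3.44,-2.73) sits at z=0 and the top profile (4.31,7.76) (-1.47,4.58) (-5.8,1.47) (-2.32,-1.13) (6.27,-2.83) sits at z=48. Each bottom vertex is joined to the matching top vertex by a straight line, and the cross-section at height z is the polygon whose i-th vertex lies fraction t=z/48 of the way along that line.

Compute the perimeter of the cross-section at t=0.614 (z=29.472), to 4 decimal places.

Cross-section at t=0.614: each vertex is (1-t)·p0[i] + t·p1[i].
  v1: (1-0.614)·(1.91,3.68) + 0.614·(4.31,7.76) = (3.3836,6.1851)
  v2: (1-0.614)·(-1.91,2.51) + 0.614·(-1.47,4.58) = (-1.6398,3.7810)
  v3: (1-0.614)·(-2.81,0.05) + 0.614·(-5.8,1.47) = (-4.6459,0.9219)
  v4: (1-0.614)·(-3.89,-2.93) + 0.614·(-2.32,-1.13) = (-2.9260,-1.8248)
  v5: (1-0.614)·(3.44,-2.73) + 0.614·(6.27,-2.83) = (5.1776,-2.7914)
Perimeter = Σ |v_{i+1} − v_i|:
  edge 1→2: √(-5.0234² + -2.4041²) = 5.5691 (running 5.5691)
  edge 2→3: √(-3.0060² + -2.8591²) = 4.1486 (running 9.7177)
  edge 3→4: √(1.7198² + -2.7467²) = 3.2407 (running 12.9584)
  edge 4→5: √(8.1036² + -0.9666²) = 8.1611 (running 21.1194)
  edge 5→1: √(-1.7940² + 8.9765²) = 9.1540 (running 30.2735)
Perimeter = 30.2735

Perimeter at t=0.614: 30.2735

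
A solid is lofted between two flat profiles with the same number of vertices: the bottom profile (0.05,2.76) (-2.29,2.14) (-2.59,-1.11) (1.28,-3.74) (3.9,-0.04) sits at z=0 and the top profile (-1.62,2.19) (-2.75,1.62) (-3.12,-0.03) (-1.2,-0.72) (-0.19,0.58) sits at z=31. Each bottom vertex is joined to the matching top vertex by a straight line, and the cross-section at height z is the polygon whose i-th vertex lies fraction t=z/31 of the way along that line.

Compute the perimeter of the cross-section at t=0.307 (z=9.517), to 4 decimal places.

Cross-section at t=0.307: each vertex is (1-t)·p0[i] + t·p1[i].
  v1: (1-0.307)·(0.05,2.76) + 0.307·(-1.62,2.19) = (-0.4627,2.5850)
  v2: (1-0.307)·(-2.29,2.14) + 0.307·(-2.75,1.62) = (-2.4312,1.9804)
  v3: (1-0.307)·(-2.59,-1.11) + 0.307·(-3.12,-0.03) = (-2.7527,-0.7784)
  v4: (1-0.307)·(1.28,-3.74) + 0.307·(-1.2,-0.72) = (0.5186,-2.8129)
  v5: (1-0.307)·(3.9,-0.04) + 0.307·(-0.19,0.58) = (2.6444,0.1503)
Perimeter = Σ |v_{i+1} − v_i|:
  edge 1→2: √(-1.9685² + -0.6046²) = 2.0593 (running 2.0593)
  edge 2→3: √(-0.3215² + -2.7588²) = 2.7775 (running 4.8368)
  edge 3→4: √(3.2713² + -2.0344²) = 3.8523 (running 8.6891)
  edge 4→5: √(2.1257² + 2.9632²) = 3.6468 (running 12.3359)
  edge 5→1: √(-3.1071² + 2.4347²) = 3.9473 (running 16.2833)
Perimeter = 16.2833

Perimeter at t=0.307: 16.2833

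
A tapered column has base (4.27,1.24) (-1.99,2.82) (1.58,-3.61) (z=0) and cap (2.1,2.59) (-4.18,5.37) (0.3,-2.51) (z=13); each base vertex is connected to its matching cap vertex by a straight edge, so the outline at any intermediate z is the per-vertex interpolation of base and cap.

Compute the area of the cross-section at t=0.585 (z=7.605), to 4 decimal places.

Cross-section at t=0.585: each vertex is (1-t)·p0[i] + t·p1[i].
  v1: (1-0.585)·(4.27,1.24) + 0.585·(2.1,2.59) = (3.0005,2.0297)
  v2: (1-0.585)·(-1.99,2.82) + 0.585·(-4.18,5.37) = (-3.2711,4.3117)
  v3: (1-0.585)·(1.58,-3.61) + 0.585·(0.3,-2.51) = (0.8312,-2.9665)
Shoelace sum Σ(x_i·y_{i+1} − x_{i+1}·y_i):
  i=1: 3.0005·4.3117 − -3.2711·2.0297 = +19.5772 (running +19.5772)
  i=2: -3.2711·-2.9665 − 0.8312·4.3117 = +6.1199 (running +25.6972)
  i=3: 0.8312·2.0297 − 3.0005·-2.9665 = +10.5883 (running +36.2854)
Area = |Σ|/2 = |36.2854|/2 = 18.1427

Area at t=0.585: 18.1427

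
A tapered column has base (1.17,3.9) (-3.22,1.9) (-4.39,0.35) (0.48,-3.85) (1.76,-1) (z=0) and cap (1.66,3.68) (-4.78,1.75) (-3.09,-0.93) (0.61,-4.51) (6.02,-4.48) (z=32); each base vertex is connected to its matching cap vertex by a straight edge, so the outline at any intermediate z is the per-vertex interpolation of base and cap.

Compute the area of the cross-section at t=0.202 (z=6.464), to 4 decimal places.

Cross-section at t=0.202: each vertex is (1-t)·p0[i] + t·p1[i].
  v1: (1-0.202)·(1.17,3.9) + 0.202·(1.66,3.68) = (1.2690,3.8556)
  v2: (1-0.202)·(-3.22,1.9) + 0.202·(-4.78,1.75) = (-3.5351,1.8697)
  v3: (1-0.202)·(-4.39,0.35) + 0.202·(-3.09,-0.93) = (-4.1274,0.0914)
  v4: (1-0.202)·(0.48,-3.85) + 0.202·(0.61,-4.51) = (0.5063,-3.9833)
  v5: (1-0.202)·(1.76,-1) + 0.202·(6.02,-4.48) = (2.6205,-1.7030)
Shoelace sum Σ(x_i·y_{i+1} − x_{i+1}·y_i):
  i=1: 1.2690·1.8697 − -3.5351·3.8556 = +16.0025 (running +16.0025)
  i=2: -3.5351·0.0914 − -4.1274·1.8697 = +7.3937 (running +23.3962)
  i=3: -4.1274·-3.9833 − 0.5063·0.0914 = +16.3945 (running +39.7907)
  i=4: 0.5063·-1.7030 − 2.6205·-3.9833 = +9.5762 (running +49.3669)
  i=5: 2.6205·3.8556 − 1.2690·-1.7030 = +12.2646 (running +61.6315)
Area = |Σ|/2 = |61.6315|/2 = 30.8158

Area at t=0.202: 30.8158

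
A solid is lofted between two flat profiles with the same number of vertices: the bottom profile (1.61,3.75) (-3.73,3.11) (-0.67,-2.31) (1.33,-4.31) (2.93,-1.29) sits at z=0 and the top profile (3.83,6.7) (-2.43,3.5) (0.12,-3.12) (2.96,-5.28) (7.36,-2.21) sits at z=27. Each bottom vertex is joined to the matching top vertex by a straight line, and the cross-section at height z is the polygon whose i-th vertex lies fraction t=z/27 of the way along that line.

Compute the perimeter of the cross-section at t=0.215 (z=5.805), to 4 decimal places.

Perimeter at t=0.215: 24.9319

Cross-section at t=0.215: each vertex is (1-t)·p0[i] + t·p1[i].
  v1: (1-0.215)·(1.61,3.75) + 0.215·(3.83,6.7) = (2.0873,4.3842)
  v2: (1-0.215)·(-3.73,3.11) + 0.215·(-2.43,3.5) = (-3.4505,3.1938)
  v3: (1-0.215)·(-0.67,-2.31) + 0.215·(0.12,-3.12) = (-0.5001,-2.4842)
  v4: (1-0.215)·(1.33,-4.31) + 0.215·(2.96,-5.28) = (1.6804,-4.5185)
  v5: (1-0.215)·(2.93,-1.29) + 0.215·(7.36,-2.21) = (3.8825,-1.4878)
Perimeter = Σ |v_{i+1} − v_i|:
  edge 1→2: √(-5.5378² + -1.1904²) = 5.6643 (running 5.6643)
  edge 2→3: √(2.9504² + -5.6780²) = 6.3988 (running 12.0631)
  edge 3→4: √(2.1806² + -2.0344²) = 2.9822 (running 15.0453)
  edge 4→5: √(2.2020² + 3.0307²) = 3.7462 (running 18.7915)
  edge 5→1: √(-1.7952² + 5.8720²) = 6.1403 (running 24.9319)
Perimeter = 24.9319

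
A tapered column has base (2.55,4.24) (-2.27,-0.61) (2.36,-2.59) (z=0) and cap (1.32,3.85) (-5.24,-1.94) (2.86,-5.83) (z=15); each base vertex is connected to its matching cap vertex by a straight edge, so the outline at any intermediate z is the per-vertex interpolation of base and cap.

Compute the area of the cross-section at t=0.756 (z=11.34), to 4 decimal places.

Cross-section at t=0.756: each vertex is (1-t)·p0[i] + t·p1[i].
  v1: (1-0.756)·(2.55,4.24) + 0.756·(1.32,3.85) = (1.6201,3.9452)
  v2: (1-0.756)·(-2.27,-0.61) + 0.756·(-5.24,-1.94) = (-4.5153,-1.6155)
  v3: (1-0.756)·(2.36,-2.59) + 0.756·(2.86,-5.83) = (2.7380,-5.0394)
Shoelace sum Σ(x_i·y_{i+1} − x_{i+1}·y_i):
  i=1: 1.6201·-1.6155 − -4.5153·3.9452 = +15.1964 (running +15.1964)
  i=2: -4.5153·-5.0394 − 2.7380·-1.6155 = +27.1779 (running +42.3743)
  i=3: 2.7380·3.9452 − 1.6201·-5.0394 = +18.9663 (running +61.3406)
Area = |Σ|/2 = |61.3406|/2 = 30.6703

Area at t=0.756: 30.6703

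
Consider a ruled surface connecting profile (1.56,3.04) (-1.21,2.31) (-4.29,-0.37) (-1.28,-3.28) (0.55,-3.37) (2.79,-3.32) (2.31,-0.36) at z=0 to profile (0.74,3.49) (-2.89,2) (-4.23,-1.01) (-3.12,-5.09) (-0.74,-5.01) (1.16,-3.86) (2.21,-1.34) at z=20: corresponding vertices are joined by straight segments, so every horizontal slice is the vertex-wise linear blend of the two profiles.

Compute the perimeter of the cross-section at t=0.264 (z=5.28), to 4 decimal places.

Perimeter at t=0.264: 21.9205

Cross-section at t=0.264: each vertex is (1-t)·p0[i] + t·p1[i].
  v1: (1-0.264)·(1.56,3.04) + 0.264·(0.74,3.49) = (1.3435,3.1588)
  v2: (1-0.264)·(-1.21,2.31) + 0.264·(-2.89,2) = (-1.6535,2.2282)
  v3: (1-0.264)·(-4.29,-0.37) + 0.264·(-4.23,-1.01) = (-4.2742,-0.5390)
  v4: (1-0.264)·(-1.28,-3.28) + 0.264·(-3.12,-5.09) = (-1.7658,-3.7578)
  v5: (1-0.264)·(0.55,-3.37) + 0.264·(-0.74,-5.01) = (0.2094,-3.8030)
  v6: (1-0.264)·(2.79,-3.32) + 0.264·(1.16,-3.86) = (2.3597,-3.4626)
  v7: (1-0.264)·(2.31,-0.36) + 0.264·(2.21,-1.34) = (2.2836,-0.6187)
Perimeter = Σ |v_{i+1} − v_i|:
  edge 1→2: √(-2.9970² + -0.9306²) = 3.1382 (running 3.1382)
  edge 2→3: √(-2.6206² + -2.7671²) = 3.8111 (running 6.9493)
  edge 3→4: √(2.5084² + -3.2189²) = 4.0808 (running 11.0302)
  edge 4→5: √(1.9752² + -0.0451²) = 1.9757 (running 13.0059)
  edge 5→6: √(2.1502² + 0.3404²) = 2.1770 (running 15.1829)
  edge 6→7: √(-0.0761² + 2.8438²) = 2.8449 (running 18.0278)
  edge 7→1: √(-0.9401² + 3.7775²) = 3.8927 (running 21.9205)
Perimeter = 21.9205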